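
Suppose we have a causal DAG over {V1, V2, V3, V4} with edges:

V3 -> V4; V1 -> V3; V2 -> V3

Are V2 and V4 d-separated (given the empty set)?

No — V2 and V4 are not d-separated given ∅.

Only one path connects V2 and V4:
  1. V2 → V3 → V4 — V3:chain[open] ⇒ active
Since the path V2 → V3 → V4 is active, V2 and V4 are not d-separated given ∅.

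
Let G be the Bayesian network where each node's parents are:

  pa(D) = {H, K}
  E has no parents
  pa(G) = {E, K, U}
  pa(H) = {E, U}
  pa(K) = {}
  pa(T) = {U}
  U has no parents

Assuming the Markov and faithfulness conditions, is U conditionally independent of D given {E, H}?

We examine all 4 paths between U and D:
  1. U → G ← K → D — G:collider[blocks]; K:fork[open] ⇒ blocked
  2. U → G ← E → H → D — G:collider[blocks]; E:fork[blocks]; H:chain[blocks] ⇒ blocked
  3. U → H → D — H:chain[blocks] ⇒ blocked
  4. U → H ← E → G ← K → D — H:collider[open]; E:fork[blocks]; G:collider[blocks]; K:fork[open] ⇒ blocked
Every path is blocked, so U and D are d-separated given {E, H}.

Yes — U and D are d-separated given {E, H}.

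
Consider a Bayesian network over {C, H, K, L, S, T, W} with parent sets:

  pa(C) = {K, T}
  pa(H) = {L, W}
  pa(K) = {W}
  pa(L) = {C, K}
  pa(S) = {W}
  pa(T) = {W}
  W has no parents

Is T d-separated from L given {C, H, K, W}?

Yes

6 paths connect T and L; each must be blocked for d-separation to hold:
Path 1: T ← W → K → C → L
  W is a fork here and W is conditioned on, so the path is blocked at W.
Path 2: T ← W → K → L
  W is a fork here and W is conditioned on, so the path is blocked at W.
Path 3: T ← W → H ← L
  W is a fork here and W is conditioned on, so the path is blocked at W.
Path 4: T → C ← K ← W → H ← L
  K is a chain here and K is conditioned on, so the path is blocked at K.
Path 5: T → C ← K → L
  K is a fork here and K is conditioned on, so the path is blocked at K.
Path 6: T → C → L
  C is a chain here and C is conditioned on, so the path is blocked at C.
Every path is blocked, so T and L are d-separated given {C, H, K, W}.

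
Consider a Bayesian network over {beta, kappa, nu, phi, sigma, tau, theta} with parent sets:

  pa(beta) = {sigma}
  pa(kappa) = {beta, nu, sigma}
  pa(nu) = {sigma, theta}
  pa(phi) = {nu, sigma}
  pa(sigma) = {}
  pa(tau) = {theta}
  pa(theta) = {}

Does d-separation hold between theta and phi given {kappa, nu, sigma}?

4 paths connect theta and phi; each must be blocked for d-separation to hold:
Path 1: theta → nu → kappa ← sigma → phi
  nu is a chain here and nu is conditioned on, so the path is blocked at nu.
Path 2: theta → nu → kappa ← beta ← sigma → phi
  nu is a chain here and nu is conditioned on, so the path is blocked at nu.
Path 3: theta → nu ← sigma → phi
  sigma is a fork here and sigma is conditioned on, so the path is blocked at sigma.
Path 4: theta → nu → phi
  nu is a chain here and nu is conditioned on, so the path is blocked at nu.
Since every path is blocked, d-separation holds.

Yes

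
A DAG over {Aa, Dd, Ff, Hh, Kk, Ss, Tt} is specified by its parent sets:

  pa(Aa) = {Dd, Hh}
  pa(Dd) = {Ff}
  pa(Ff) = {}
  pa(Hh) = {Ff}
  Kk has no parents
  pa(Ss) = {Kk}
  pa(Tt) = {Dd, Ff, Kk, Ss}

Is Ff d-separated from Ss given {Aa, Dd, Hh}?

Enumerating the 6 paths from Ff to Ss and testing each for blocking by {Aa, Dd, Hh}:
Path 1: Ff → Dd → Tt ← Kk → Ss
  Dd is a chain here and Dd is conditioned on, so the path is blocked at Dd.
Path 2: Ff → Dd → Tt ← Ss
  Dd is a chain here and Dd is conditioned on, so the path is blocked at Dd.
Path 3: Ff → Hh → Aa ← Dd → Tt ← Kk → Ss
  Hh is a chain here and Hh is conditioned on, so the path is blocked at Hh.
Path 4: Ff → Hh → Aa ← Dd → Tt ← Ss
  Hh is a chain here and Hh is conditioned on, so the path is blocked at Hh.
Path 5: Ff → Tt ← Kk → Ss
  Tt is a collider here and neither Tt nor any of its descendants is conditioned on, so the collider stays closed — the path is blocked at Tt.
Path 6: Ff → Tt ← Ss
  Tt is a collider here and neither Tt nor any of its descendants is conditioned on, so the collider stays closed — the path is blocked at Tt.
Since every path is blocked, d-separation holds.

Yes — Ff and Ss are d-separated given {Aa, Dd, Hh}.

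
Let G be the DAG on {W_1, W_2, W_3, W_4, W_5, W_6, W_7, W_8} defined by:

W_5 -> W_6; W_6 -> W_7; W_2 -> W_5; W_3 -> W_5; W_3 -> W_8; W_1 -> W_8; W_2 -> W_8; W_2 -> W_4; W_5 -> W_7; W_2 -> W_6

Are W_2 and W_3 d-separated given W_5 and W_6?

No — W_2 and W_3 are not d-separated given {W_5, W_6}.

There are 4 undirected paths between W_2 and W_3; checking each against the conditioning set {W_5, W_6}:
Path 1: W_2 → W_8 ← W_3
  W_8 is a collider here and neither W_8 nor any of its descendants is conditioned on, so the collider stays closed — the path is blocked at W_8.
Path 2: W_2 → W_6 → W_7 ← W_5 ← W_3
  W_6 is a chain here and W_6 is conditioned on, so the path is blocked at W_6.
Path 3: W_2 → W_6 ← W_5 ← W_3
  W_5 is a chain here and W_5 is conditioned on, so the path is blocked at W_5.
Path 4: W_2 → W_5 ← W_3
  W_5 is a collider and W_5 is conditioned on, which opens it — no node blocks this path, so it is active.
Because an active path exists, W_2 and W_3 are not d-separated.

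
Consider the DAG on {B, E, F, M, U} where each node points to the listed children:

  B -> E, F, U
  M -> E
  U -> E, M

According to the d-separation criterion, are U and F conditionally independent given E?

No

Enumerating the 3 paths from U to F and testing each for blocking by {E}:
  1. U → E ← B → F — E:collider[open]; B:fork[open] ⇒ active
  2. U → M → E ← B → F — M:chain[open]; E:collider[open]; B:fork[open] ⇒ active
  3. U ← B → F — B:fork[open] ⇒ active
Since the path U → E ← B → F is active, U and F are not d-separated given {E}.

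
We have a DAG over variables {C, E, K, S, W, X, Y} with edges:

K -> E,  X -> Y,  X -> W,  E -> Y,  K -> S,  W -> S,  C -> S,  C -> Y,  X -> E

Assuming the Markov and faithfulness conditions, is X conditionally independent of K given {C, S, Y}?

No

Enumerating the 6 paths from X to K and testing each for blocking by {C, S, Y}:
Path 1: X → W → S ← K
  W is a chain and W is not conditioned on; S is a collider and S is conditioned on, which opens it — no node blocks this path, so it is active.
Path 2: X → W → S ← C → Y ← E ← K
  C is a fork here and C is conditioned on, so the path is blocked at C.
Path 3: X → Y ← C → S ← K
  C is a fork here and C is conditioned on, so the path is blocked at C.
Path 4: X → Y ← E ← K
  Y is a collider and Y is conditioned on, which opens it; E is a chain and E is not conditioned on — no node blocks this path, so it is active.
Path 5: X → E ← K
  E is a collider and its descendant Y is conditioned on, which opens it — no node blocks this path, so it is active.
Path 6: X → E → Y ← C → S ← K
  C is a fork here and C is conditioned on, so the path is blocked at C.
Because an active path exists, X and K are not d-separated.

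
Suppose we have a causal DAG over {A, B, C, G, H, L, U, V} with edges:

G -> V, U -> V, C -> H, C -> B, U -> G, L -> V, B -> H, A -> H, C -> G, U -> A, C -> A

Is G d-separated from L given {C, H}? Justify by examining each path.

There are 5 undirected paths between G and L; checking each against the conditioning set {C, H}:
Path 1: G ← U → V ← L
  V is a collider here and neither V nor any of its descendants is conditioned on, so the collider stays closed — the path is blocked at V.
Path 2: G → V ← L
  V is a collider here and neither V nor any of its descendants is conditioned on, so the collider stays closed — the path is blocked at V.
Path 3: G ← C → B → H ← A ← U → V ← L
  C is a fork here and C is conditioned on, so the path is blocked at C.
Path 4: G ← C → H ← A ← U → V ← L
  C is a fork here and C is conditioned on, so the path is blocked at C.
Path 5: G ← C → A ← U → V ← L
  C is a fork here and C is conditioned on, so the path is blocked at C.
Since every path is blocked, d-separation holds.

Yes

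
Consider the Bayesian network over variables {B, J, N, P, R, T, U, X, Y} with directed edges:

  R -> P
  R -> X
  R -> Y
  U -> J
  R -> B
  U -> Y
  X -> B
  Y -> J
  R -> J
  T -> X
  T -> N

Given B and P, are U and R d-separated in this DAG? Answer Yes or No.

Yes — U and R are d-separated given {B, P}.

Enumerating the 4 paths from U to R and testing each for blocking by {B, P}:
  1. U → Y ← R — Y:collider[blocks] ⇒ blocked
  2. U → Y → J ← R — Y:chain[open]; J:collider[blocks] ⇒ blocked
  3. U → J ← R — J:collider[blocks] ⇒ blocked
  4. U → J ← Y ← R — J:collider[blocks]; Y:chain[open] ⇒ blocked
All paths are blocked; U ⊥ R | {B, P} holds.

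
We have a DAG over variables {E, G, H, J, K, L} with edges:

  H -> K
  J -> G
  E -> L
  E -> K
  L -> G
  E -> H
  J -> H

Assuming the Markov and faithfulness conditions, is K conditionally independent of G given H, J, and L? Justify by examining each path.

Yes

4 paths connect K and G; each must be blocked for d-separation to hold:
Path 1: K ← E → L → G
  L is a chain here and L is conditioned on, so the path is blocked at L.
Path 2: K ← E → H ← J → G
  J is a fork here and J is conditioned on, so the path is blocked at J.
Path 3: K ← H ← E → L → G
  H is a chain here and H is conditioned on, so the path is blocked at H.
Path 4: K ← H ← J → G
  H is a chain here and H is conditioned on, so the path is blocked at H.
All paths are blocked; K ⊥ G | {H, J, L} holds.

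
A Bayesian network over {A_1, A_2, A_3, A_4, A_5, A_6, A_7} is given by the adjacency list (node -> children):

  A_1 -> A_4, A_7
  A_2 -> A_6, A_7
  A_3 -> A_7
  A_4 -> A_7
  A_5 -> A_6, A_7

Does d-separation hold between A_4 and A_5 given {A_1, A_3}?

We examine all 4 paths between A_4 and A_5:
Path 1: A_4 → A_7 ← A_5
  A_7 is a collider here and neither A_7 nor any of its descendants is conditioned on, so the collider stays closed — the path is blocked at A_7.
Path 2: A_4 → A_7 ← A_2 → A_6 ← A_5
  A_7 is a collider here and neither A_7 nor any of its descendants is conditioned on, so the collider stays closed — the path is blocked at A_7.
Path 3: A_4 ← A_1 → A_7 ← A_5
  A_1 is a fork here and A_1 is conditioned on, so the path is blocked at A_1.
Path 4: A_4 ← A_1 → A_7 ← A_2 → A_6 ← A_5
  A_1 is a fork here and A_1 is conditioned on, so the path is blocked at A_1.
Every path is blocked, so A_4 and A_5 are d-separated given {A_1, A_3}.

Yes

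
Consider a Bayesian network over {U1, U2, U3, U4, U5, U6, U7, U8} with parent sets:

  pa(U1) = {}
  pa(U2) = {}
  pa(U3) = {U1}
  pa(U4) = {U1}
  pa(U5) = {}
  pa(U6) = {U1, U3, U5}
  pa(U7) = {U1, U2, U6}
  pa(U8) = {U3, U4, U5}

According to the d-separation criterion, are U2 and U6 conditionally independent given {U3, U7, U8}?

No — U2 and U6 are not d-separated given {U3, U7, U8}.

Enumerating the 6 paths from U2 to U6 and testing each for blocking by {U3, U7, U8}:
Path 1: U2 → U7 ← U6
  U7 is a collider and U7 is conditioned on, which opens it — no node blocks this path, so it is active.
Path 2: U2 → U7 ← U1 → U6
  U7 is a collider and U7 is conditioned on, which opens it; U1 is a fork and U1 is not conditioned on — no node blocks this path, so it is active.
Path 3: U2 → U7 ← U1 → U3 → U6
  U3 is a chain here and U3 is conditioned on, so the path is blocked at U3.
Path 4: U2 → U7 ← U1 → U3 → U8 ← U5 → U6
  U3 is a chain here and U3 is conditioned on, so the path is blocked at U3.
Path 5: U2 → U7 ← U1 → U4 → U8 ← U3 → U6
  U3 is a fork here and U3 is conditioned on, so the path is blocked at U3.
Path 6: U2 → U7 ← U1 → U4 → U8 ← U5 → U6
  U7 is a collider and U7 is conditioned on, which opens it; U1 is a fork and U1 is not conditioned on; U4 is a chain and U4 is not conditioned on; U8 is a collider and U8 is conditioned on, which opens it; U5 is a fork and U5 is not conditioned on — no node blocks this path, so it is active.
Since the path U2 → U7 ← U6 is active, U2 and U6 are not d-separated given {U3, U7, U8}.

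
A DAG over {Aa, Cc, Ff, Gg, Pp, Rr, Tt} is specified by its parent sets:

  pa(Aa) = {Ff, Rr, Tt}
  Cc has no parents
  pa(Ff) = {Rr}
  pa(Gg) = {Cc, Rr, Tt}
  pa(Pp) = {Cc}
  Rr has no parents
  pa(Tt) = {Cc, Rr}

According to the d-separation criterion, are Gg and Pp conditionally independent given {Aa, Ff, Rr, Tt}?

No

5 paths connect Gg and Pp; each must be blocked for d-separation to hold:
  1. Gg ← Tt ← Cc → Pp — Tt:chain[blocks]; Cc:fork[open] ⇒ blocked
  2. Gg ← Cc → Pp — Cc:fork[open] ⇒ active
  3. Gg ← Rr → Tt ← Cc → Pp — Rr:fork[blocks]; Tt:collider[open]; Cc:fork[open] ⇒ blocked
  4. Gg ← Rr → Aa ← Tt ← Cc → Pp — Rr:fork[blocks]; Aa:collider[open]; Tt:chain[blocks]; Cc:fork[open] ⇒ blocked
  5. Gg ← Rr → Ff → Aa ← Tt ← Cc → Pp — Rr:fork[blocks]; Ff:chain[blocks]; Aa:collider[open]; Tt:chain[blocks]; Cc:fork[open] ⇒ blocked
At least one path is unblocked, so d-separation fails.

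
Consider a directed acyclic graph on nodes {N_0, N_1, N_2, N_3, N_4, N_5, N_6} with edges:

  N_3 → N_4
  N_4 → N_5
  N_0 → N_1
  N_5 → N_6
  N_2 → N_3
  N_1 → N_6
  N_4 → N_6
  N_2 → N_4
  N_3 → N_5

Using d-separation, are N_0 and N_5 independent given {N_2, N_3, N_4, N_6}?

There are 4 undirected paths between N_0 and N_5; checking each against the conditioning set {N_2, N_3, N_4, N_6}:
  1. N_0 → N_1 → N_6 ← N_5 — N_1:chain[open]; N_6:collider[open] ⇒ active
  2. N_0 → N_1 → N_6 ← N_4 ← N_2 → N_3 → N_5 — N_1:chain[open]; N_6:collider[open]; N_4:chain[blocks]; N_2:fork[blocks]; N_3:chain[blocks] ⇒ blocked
  3. N_0 → N_1 → N_6 ← N_4 → N_5 — N_1:chain[open]; N_6:collider[open]; N_4:fork[blocks] ⇒ blocked
  4. N_0 → N_1 → N_6 ← N_4 ← N_3 → N_5 — N_1:chain[open]; N_6:collider[open]; N_4:chain[blocks]; N_3:fork[blocks] ⇒ blocked
At least one path is unblocked, so d-separation fails.

No — N_0 and N_5 are not d-separated given {N_2, N_3, N_4, N_6}.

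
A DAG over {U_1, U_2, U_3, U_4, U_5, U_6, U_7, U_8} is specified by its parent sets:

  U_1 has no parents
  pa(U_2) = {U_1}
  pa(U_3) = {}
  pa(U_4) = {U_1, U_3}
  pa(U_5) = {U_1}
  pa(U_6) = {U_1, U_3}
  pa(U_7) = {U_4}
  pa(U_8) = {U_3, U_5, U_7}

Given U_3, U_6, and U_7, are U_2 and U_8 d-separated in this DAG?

5 paths connect U_2 and U_8; each must be blocked for d-separation to hold:
Path 1: U_2 ← U_1 → U_4 → U_7 → U_8
  U_7 is a chain here and U_7 is conditioned on, so the path is blocked at U_7.
Path 2: U_2 ← U_1 → U_4 ← U_3 → U_8
  U_3 is a fork here and U_3 is conditioned on, so the path is blocked at U_3.
Path 3: U_2 ← U_1 → U_5 → U_8
  U_1 is a fork and U_1 is not conditioned on; U_5 is a chain and U_5 is not conditioned on — no node blocks this path, so it is active.
Path 4: U_2 ← U_1 → U_6 ← U_3 → U_4 → U_7 → U_8
  U_3 is a fork here and U_3 is conditioned on, so the path is blocked at U_3.
Path 5: U_2 ← U_1 → U_6 ← U_3 → U_8
  U_3 is a fork here and U_3 is conditioned on, so the path is blocked at U_3.
At least one path is unblocked, so d-separation fails.

No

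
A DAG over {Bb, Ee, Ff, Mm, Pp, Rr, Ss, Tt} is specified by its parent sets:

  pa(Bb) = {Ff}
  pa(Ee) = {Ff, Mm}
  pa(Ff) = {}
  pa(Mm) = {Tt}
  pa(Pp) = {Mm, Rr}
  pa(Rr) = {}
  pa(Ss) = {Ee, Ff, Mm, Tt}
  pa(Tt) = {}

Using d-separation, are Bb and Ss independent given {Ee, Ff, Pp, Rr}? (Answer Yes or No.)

Yes

We examine all 4 paths between Bb and Ss:
  1. Bb ← Ff → Ee ← Mm ← Tt → Ss — Ff:fork[blocks]; Ee:collider[open]; Mm:chain[open]; Tt:fork[open] ⇒ blocked
  2. Bb ← Ff → Ee ← Mm → Ss — Ff:fork[blocks]; Ee:collider[open]; Mm:fork[open] ⇒ blocked
  3. Bb ← Ff → Ee → Ss — Ff:fork[blocks]; Ee:chain[blocks] ⇒ blocked
  4. Bb ← Ff → Ss — Ff:fork[blocks] ⇒ blocked
Every path is blocked, so Bb and Ss are d-separated given {Ee, Ff, Pp, Rr}.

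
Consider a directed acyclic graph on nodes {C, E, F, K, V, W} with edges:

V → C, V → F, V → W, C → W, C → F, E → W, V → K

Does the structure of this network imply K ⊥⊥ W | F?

There are 3 undirected paths between K and W; checking each against the conditioning set {F}:
  1. K ← V → W — V:fork[open] ⇒ active
  2. K ← V → C → W — V:fork[open]; C:chain[open] ⇒ active
  3. K ← V → F ← C → W — V:fork[open]; F:collider[open]; C:fork[open] ⇒ active
Because an active path exists, K and W are not d-separated.

No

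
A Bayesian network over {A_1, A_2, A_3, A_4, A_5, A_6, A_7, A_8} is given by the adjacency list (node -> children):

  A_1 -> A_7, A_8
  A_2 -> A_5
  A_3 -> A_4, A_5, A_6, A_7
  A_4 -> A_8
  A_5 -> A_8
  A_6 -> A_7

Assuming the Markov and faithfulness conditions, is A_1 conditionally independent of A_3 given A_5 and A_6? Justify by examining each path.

Yes

Enumerating the 4 paths from A_1 to A_3 and testing each for blocking by {A_5, A_6}:
Path 1: A_1 → A_8 ← A_4 ← A_3
  A_8 is a collider here and neither A_8 nor any of its descendants is conditioned on, so the collider stays closed — the path is blocked at A_8.
Path 2: A_1 → A_8 ← A_5 ← A_3
  A_8 is a collider here and neither A_8 nor any of its descendants is conditioned on, so the collider stays closed — the path is blocked at A_8.
Path 3: A_1 → A_7 ← A_6 ← A_3
  A_7 is a collider here and neither A_7 nor any of its descendants is conditioned on, so the collider stays closed — the path is blocked at A_7.
Path 4: A_1 → A_7 ← A_3
  A_7 is a collider here and neither A_7 nor any of its descendants is conditioned on, so the collider stays closed — the path is blocked at A_7.
All paths are blocked; A_1 ⊥ A_3 | {A_5, A_6} holds.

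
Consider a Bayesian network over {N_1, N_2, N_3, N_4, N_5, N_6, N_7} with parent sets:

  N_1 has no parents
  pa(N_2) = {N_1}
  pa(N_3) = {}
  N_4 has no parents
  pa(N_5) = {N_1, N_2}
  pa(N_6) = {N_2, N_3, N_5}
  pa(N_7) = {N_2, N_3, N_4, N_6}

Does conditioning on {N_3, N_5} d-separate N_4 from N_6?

Yes

There are 5 undirected paths between N_4 and N_6; checking each against the conditioning set {N_3, N_5}:
Path 1: N_4 → N_7 ← N_3 → N_6
  N_7 is a collider here and neither N_7 nor any of its descendants is conditioned on, so the collider stays closed — the path is blocked at N_7.
Path 2: N_4 → N_7 ← N_6
  N_7 is a collider here and neither N_7 nor any of its descendants is conditioned on, so the collider stays closed — the path is blocked at N_7.
Path 3: N_4 → N_7 ← N_2 → N_6
  N_7 is a collider here and neither N_7 nor any of its descendants is conditioned on, so the collider stays closed — the path is blocked at N_7.
Path 4: N_4 → N_7 ← N_2 → N_5 → N_6
  N_7 is a collider here and neither N_7 nor any of its descendants is conditioned on, so the collider stays closed — the path is blocked at N_7.
Path 5: N_4 → N_7 ← N_2 ← N_1 → N_5 → N_6
  N_7 is a collider here and neither N_7 nor any of its descendants is conditioned on, so the collider stays closed — the path is blocked at N_7.
All paths are blocked; N_4 ⊥ N_6 | {N_3, N_5} holds.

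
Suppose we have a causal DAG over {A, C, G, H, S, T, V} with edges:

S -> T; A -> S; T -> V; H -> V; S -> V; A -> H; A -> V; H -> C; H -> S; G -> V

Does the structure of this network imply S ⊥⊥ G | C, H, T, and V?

We examine all 6 paths between S and G:
Path 1: S → V ← G
  V is a collider and V is conditioned on, which opens it — no node blocks this path, so it is active.
Path 2: S ← H → V ← G
  H is a fork here and H is conditioned on, so the path is blocked at H.
Path 3: S ← H ← A → V ← G
  H is a chain here and H is conditioned on, so the path is blocked at H.
Path 4: S → T → V ← G
  T is a chain here and T is conditioned on, so the path is blocked at T.
Path 5: S ← A → V ← G
  A is a fork and A is not conditioned on; V is a collider and V is conditioned on, which opens it — no node blocks this path, so it is active.
Path 6: S ← A → H → V ← G
  H is a chain here and H is conditioned on, so the path is blocked at H.
Since the path S → V ← G is active, S and G are not d-separated given {C, H, T, V}.

No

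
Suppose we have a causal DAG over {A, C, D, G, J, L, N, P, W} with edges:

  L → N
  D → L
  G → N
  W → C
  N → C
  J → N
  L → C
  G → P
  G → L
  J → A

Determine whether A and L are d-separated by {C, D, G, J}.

We examine all 3 paths between A and L:
Path 1: A ← J → N ← L
  J is a fork here and J is conditioned on, so the path is blocked at J.
Path 2: A ← J → N → C ← L
  J is a fork here and J is conditioned on, so the path is blocked at J.
Path 3: A ← J → N ← G → L
  J is a fork here and J is conditioned on, so the path is blocked at J.
Since every path is blocked, d-separation holds.

Yes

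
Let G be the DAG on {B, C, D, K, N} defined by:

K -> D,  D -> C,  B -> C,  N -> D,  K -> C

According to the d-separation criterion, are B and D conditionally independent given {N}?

Yes

2 paths connect B and D; each must be blocked for d-separation to hold:
Path 1: B → C ← K → D
  C is a collider here and neither C nor any of its descendants is conditioned on, so the collider stays closed — the path is blocked at C.
Path 2: B → C ← D
  C is a collider here and neither C nor any of its descendants is conditioned on, so the collider stays closed — the path is blocked at C.
All paths are blocked; B ⊥ D | {N} holds.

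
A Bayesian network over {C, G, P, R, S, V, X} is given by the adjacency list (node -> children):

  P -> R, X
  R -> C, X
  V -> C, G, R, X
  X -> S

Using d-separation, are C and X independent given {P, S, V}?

Enumerating the 6 paths from C to X and testing each for blocking by {P, S, V}:
Path 1: C ← R → X
  R is a fork and R is not conditioned on — no node blocks this path, so it is active.
Path 2: C ← R ← V → X
  V is a fork here and V is conditioned on, so the path is blocked at V.
Path 3: C ← R ← P → X
  P is a fork here and P is conditioned on, so the path is blocked at P.
Path 4: C ← V → X
  V is a fork here and V is conditioned on, so the path is blocked at V.
Path 5: C ← V → R → X
  V is a fork here and V is conditioned on, so the path is blocked at V.
Path 6: C ← V → R ← P → X
  V is a fork here and V is conditioned on, so the path is blocked at V.
Since the path C ← R → X is active, C and X are not d-separated given {P, S, V}.

No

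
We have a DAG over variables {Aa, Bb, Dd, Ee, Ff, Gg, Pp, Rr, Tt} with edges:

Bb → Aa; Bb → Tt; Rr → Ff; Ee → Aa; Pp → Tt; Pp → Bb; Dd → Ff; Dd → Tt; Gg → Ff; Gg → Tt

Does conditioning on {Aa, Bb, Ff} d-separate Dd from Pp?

We examine all 4 paths between Dd and Pp:
  1. Dd → Ff ← Gg → Tt ← Pp — Ff:collider[open]; Gg:fork[open]; Tt:collider[blocks] ⇒ blocked
  2. Dd → Ff ← Gg → Tt ← Bb ← Pp — Ff:collider[open]; Gg:fork[open]; Tt:collider[blocks]; Bb:chain[blocks] ⇒ blocked
  3. Dd → Tt ← Pp — Tt:collider[blocks] ⇒ blocked
  4. Dd → Tt ← Bb ← Pp — Tt:collider[blocks]; Bb:chain[blocks] ⇒ blocked
Every path is blocked, so Dd and Pp are d-separated given {Aa, Bb, Ff}.

Yes — Dd and Pp are d-separated given {Aa, Bb, Ff}.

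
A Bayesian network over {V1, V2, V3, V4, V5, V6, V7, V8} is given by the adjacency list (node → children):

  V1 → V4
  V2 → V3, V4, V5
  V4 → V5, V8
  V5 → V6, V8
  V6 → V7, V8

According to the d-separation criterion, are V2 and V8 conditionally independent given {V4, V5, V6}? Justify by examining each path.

We examine all 6 paths between V2 and V8:
Path 1: V2 → V4 → V5 → V6 → V8
  V4 is a chain here and V4 is conditioned on, so the path is blocked at V4.
Path 2: V2 → V4 → V5 → V8
  V4 is a chain here and V4 is conditioned on, so the path is blocked at V4.
Path 3: V2 → V4 → V8
  V4 is a chain here and V4 is conditioned on, so the path is blocked at V4.
Path 4: V2 → V5 ← V4 → V8
  V4 is a fork here and V4 is conditioned on, so the path is blocked at V4.
Path 5: V2 → V5 → V6 → V8
  V5 is a chain here and V5 is conditioned on, so the path is blocked at V5.
Path 6: V2 → V5 → V8
  V5 is a chain here and V5 is conditioned on, so the path is blocked at V5.
Since every path is blocked, d-separation holds.

Yes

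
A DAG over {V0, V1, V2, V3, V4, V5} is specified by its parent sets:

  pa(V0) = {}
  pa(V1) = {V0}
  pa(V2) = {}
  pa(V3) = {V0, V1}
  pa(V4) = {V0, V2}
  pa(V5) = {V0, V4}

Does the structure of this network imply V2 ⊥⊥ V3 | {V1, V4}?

4 paths connect V2 and V3; each must be blocked for d-separation to hold:
Path 1: V2 → V4 ← V0 → V1 → V3
  V1 is a chain here and V1 is conditioned on, so the path is blocked at V1.
Path 2: V2 → V4 ← V0 → V3
  V4 is a collider and V4 is conditioned on, which opens it; V0 is a fork and V0 is not conditioned on — no node blocks this path, so it is active.
Path 3: V2 → V4 → V5 ← V0 → V1 → V3
  V4 is a chain here and V4 is conditioned on, so the path is blocked at V4.
Path 4: V2 → V4 → V5 ← V0 → V3
  V4 is a chain here and V4 is conditioned on, so the path is blocked at V4.
At least one path is unblocked, so d-separation fails.

No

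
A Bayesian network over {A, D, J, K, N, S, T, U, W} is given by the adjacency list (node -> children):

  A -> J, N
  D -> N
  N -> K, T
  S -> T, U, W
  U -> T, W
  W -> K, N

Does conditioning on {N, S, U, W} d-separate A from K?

There are 6 undirected paths between A and K; checking each against the conditioning set {N, S, U, W}:
Path 1: A → N → T ← U ← S → W → K
  N is a chain here and N is conditioned on, so the path is blocked at N.
Path 2: A → N → T ← U → W → K
  N is a chain here and N is conditioned on, so the path is blocked at N.
Path 3: A → N → T ← S → U → W → K
  N is a chain here and N is conditioned on, so the path is blocked at N.
Path 4: A → N → T ← S → W → K
  N is a chain here and N is conditioned on, so the path is blocked at N.
Path 5: A → N → K
  N is a chain here and N is conditioned on, so the path is blocked at N.
Path 6: A → N ← W → K
  W is a fork here and W is conditioned on, so the path is blocked at W.
Every path is blocked, so A and K are d-separated given {N, S, U, W}.

Yes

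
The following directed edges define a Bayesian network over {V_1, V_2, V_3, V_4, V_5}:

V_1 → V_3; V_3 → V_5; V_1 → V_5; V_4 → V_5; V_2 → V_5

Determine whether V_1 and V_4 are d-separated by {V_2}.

Enumerating the 2 paths from V_1 to V_4 and testing each for blocking by {V_2}:
Path 1: V_1 → V_3 → V_5 ← V_4
  V_5 is a collider here and neither V_5 nor any of its descendants is conditioned on, so the collider stays closed — the path is blocked at V_5.
Path 2: V_1 → V_5 ← V_4
  V_5 is a collider here and neither V_5 nor any of its descendants is conditioned on, so the collider stays closed — the path is blocked at V_5.
Every path is blocked, so V_1 and V_4 are d-separated given {V_2}.

Yes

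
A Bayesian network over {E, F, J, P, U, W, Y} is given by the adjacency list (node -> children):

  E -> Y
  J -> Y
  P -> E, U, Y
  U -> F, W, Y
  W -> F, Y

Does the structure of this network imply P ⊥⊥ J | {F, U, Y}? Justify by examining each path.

We examine all 5 paths between P and J:
Path 1: P → E → Y ← J
  E is a chain and E is not conditioned on; Y is a collider and Y is conditioned on, which opens it — no node blocks this path, so it is active.
Path 2: P → U → W → Y ← J
  U is a chain here and U is conditioned on, so the path is blocked at U.
Path 3: P → U → F ← W → Y ← J
  U is a chain here and U is conditioned on, so the path is blocked at U.
Path 4: P → U → Y ← J
  U is a chain here and U is conditioned on, so the path is blocked at U.
Path 5: P → Y ← J
  Y is a collider and Y is conditioned on, which opens it — no node blocks this path, so it is active.
Since the path P → E → Y ← J is active, P and J are not d-separated given {F, U, Y}.

No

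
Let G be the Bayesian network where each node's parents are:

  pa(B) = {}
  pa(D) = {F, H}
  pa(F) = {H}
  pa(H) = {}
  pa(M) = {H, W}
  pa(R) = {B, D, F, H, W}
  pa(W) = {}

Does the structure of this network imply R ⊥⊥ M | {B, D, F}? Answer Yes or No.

There are 6 undirected paths between R and M; checking each against the conditioning set {B, D, F}:
  1. R ← W → M — W:fork[open] ⇒ active
  2. R ← F → D ← H → M — F:fork[blocks]; D:collider[open]; H:fork[open] ⇒ blocked
  3. R ← F ← H → M — F:chain[blocks]; H:fork[open] ⇒ blocked
  4. R ← D ← F ← H → M — D:chain[blocks]; F:chain[blocks]; H:fork[open] ⇒ blocked
  5. R ← D ← H → M — D:chain[blocks]; H:fork[open] ⇒ blocked
  6. R ← H → M — H:fork[open] ⇒ active
Since the path R ← W → M is active, R and M are not d-separated given {B, D, F}.

No — R and M are not d-separated given {B, D, F}.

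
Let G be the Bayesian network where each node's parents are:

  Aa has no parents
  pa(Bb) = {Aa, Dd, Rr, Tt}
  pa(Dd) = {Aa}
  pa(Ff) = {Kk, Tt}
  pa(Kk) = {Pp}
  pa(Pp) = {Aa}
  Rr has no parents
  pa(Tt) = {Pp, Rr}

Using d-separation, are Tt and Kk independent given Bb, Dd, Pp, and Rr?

Yes

6 paths connect Tt and Kk; each must be blocked for d-separation to hold:
Path 1: Tt → Bb ← Dd ← Aa → Pp → Kk
  Dd is a chain here and Dd is conditioned on, so the path is blocked at Dd.
Path 2: Tt → Bb ← Aa → Pp → Kk
  Pp is a chain here and Pp is conditioned on, so the path is blocked at Pp.
Path 3: Tt ← Rr → Bb ← Dd ← Aa → Pp → Kk
  Rr is a fork here and Rr is conditioned on, so the path is blocked at Rr.
Path 4: Tt ← Rr → Bb ← Aa → Pp → Kk
  Rr is a fork here and Rr is conditioned on, so the path is blocked at Rr.
Path 5: Tt ← Pp → Kk
  Pp is a fork here and Pp is conditioned on, so the path is blocked at Pp.
Path 6: Tt → Ff ← Kk
  Ff is a collider here and neither Ff nor any of its descendants is conditioned on, so the collider stays closed — the path is blocked at Ff.
Every path is blocked, so Tt and Kk are d-separated given {Bb, Dd, Pp, Rr}.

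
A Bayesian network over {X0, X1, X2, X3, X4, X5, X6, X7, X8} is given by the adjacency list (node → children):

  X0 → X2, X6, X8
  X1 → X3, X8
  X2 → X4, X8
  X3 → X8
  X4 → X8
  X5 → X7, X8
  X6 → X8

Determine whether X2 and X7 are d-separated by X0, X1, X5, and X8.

We examine all 4 paths between X2 and X7:
Path 1: X2 → X8 ← X5 → X7
  X5 is a fork here and X5 is conditioned on, so the path is blocked at X5.
Path 2: X2 → X4 → X8 ← X5 → X7
  X5 is a fork here and X5 is conditioned on, so the path is blocked at X5.
Path 3: X2 ← X0 → X8 ← X5 → X7
  X0 is a fork here and X0 is conditioned on, so the path is blocked at X0.
Path 4: X2 ← X0 → X6 → X8 ← X5 → X7
  X0 is a fork here and X0 is conditioned on, so the path is blocked at X0.
Since every path is blocked, d-separation holds.

Yes — X2 and X7 are d-separated given {X0, X1, X5, X8}.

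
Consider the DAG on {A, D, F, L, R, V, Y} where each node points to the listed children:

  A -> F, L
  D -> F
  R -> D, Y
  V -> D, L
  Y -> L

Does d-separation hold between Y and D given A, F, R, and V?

Yes

Enumerating the 3 paths from Y to D and testing each for blocking by {A, F, R, V}:
Path 1: Y → L ← A → F ← D
  L is a collider here and neither L nor any of its descendants is conditioned on, so the collider stays closed — the path is blocked at L.
Path 2: Y → L ← V → D
  L is a collider here and neither L nor any of its descendants is conditioned on, so the collider stays closed — the path is blocked at L.
Path 3: Y ← R → D
  R is a fork here and R is conditioned on, so the path is blocked at R.
All paths are blocked; Y ⊥ D | {A, F, R, V} holds.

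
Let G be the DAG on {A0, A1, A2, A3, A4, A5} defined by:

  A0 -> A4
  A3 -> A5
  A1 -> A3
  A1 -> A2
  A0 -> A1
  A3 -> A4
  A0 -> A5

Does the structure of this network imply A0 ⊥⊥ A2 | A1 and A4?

We examine all 3 paths between A0 and A2:
Path 1: A0 → A1 → A2
  A1 is a chain here and A1 is conditioned on, so the path is blocked at A1.
Path 2: A0 → A5 ← A3 ← A1 → A2
  A5 is a collider here and neither A5 nor any of its descendants is conditioned on, so the collider stays closed — the path is blocked at A5.
Path 3: A0 → A4 ← A3 ← A1 → A2
  A1 is a fork here and A1 is conditioned on, so the path is blocked at A1.
Every path is blocked, so A0 and A2 are d-separated given {A1, A4}.

Yes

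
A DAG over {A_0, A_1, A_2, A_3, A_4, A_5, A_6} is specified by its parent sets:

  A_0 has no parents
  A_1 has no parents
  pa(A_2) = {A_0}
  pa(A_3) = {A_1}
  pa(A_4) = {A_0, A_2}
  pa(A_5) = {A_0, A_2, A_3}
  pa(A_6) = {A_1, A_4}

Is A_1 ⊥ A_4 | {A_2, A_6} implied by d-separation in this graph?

We examine all 5 paths between A_1 and A_4:
Path 1: A_1 → A_3 → A_5 ← A_2 → A_4
  A_5 is a collider here and neither A_5 nor any of its descendants is conditioned on, so the collider stays closed — the path is blocked at A_5.
Path 2: A_1 → A_3 → A_5 ← A_2 ← A_0 → A_4
  A_5 is a collider here and neither A_5 nor any of its descendants is conditioned on, so the collider stays closed — the path is blocked at A_5.
Path 3: A_1 → A_3 → A_5 ← A_0 → A_2 → A_4
  A_5 is a collider here and neither A_5 nor any of its descendants is conditioned on, so the collider stays closed — the path is blocked at A_5.
Path 4: A_1 → A_3 → A_5 ← A_0 → A_4
  A_5 is a collider here and neither A_5 nor any of its descendants is conditioned on, so the collider stays closed — the path is blocked at A_5.
Path 5: A_1 → A_6 ← A_4
  A_6 is a collider and A_6 is conditioned on, which opens it — no node blocks this path, so it is active.
Since the path A_1 → A_6 ← A_4 is active, A_1 and A_4 are not d-separated given {A_2, A_6}.

No — A_1 and A_4 are not d-separated given {A_2, A_6}.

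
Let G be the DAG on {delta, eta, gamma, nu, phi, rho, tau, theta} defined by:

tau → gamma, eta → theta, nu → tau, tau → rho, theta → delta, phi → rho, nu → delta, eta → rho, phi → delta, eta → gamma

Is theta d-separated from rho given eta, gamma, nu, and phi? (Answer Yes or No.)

Yes — theta and rho are d-separated given {eta, gamma, nu, phi}.

Enumerating the 6 paths from theta to rho and testing each for blocking by {eta, gamma, nu, phi}:
Path 1: theta → delta ← nu → tau → rho
  delta is a collider here and neither delta nor any of its descendants is conditioned on, so the collider stays closed — the path is blocked at delta.
Path 2: theta → delta ← nu → tau → gamma ← eta → rho
  delta is a collider here and neither delta nor any of its descendants is conditioned on, so the collider stays closed — the path is blocked at delta.
Path 3: theta → delta ← phi → rho
  delta is a collider here and neither delta nor any of its descendants is conditioned on, so the collider stays closed — the path is blocked at delta.
Path 4: theta ← eta → rho
  eta is a fork here and eta is conditioned on, so the path is blocked at eta.
Path 5: theta ← eta → gamma ← tau → rho
  eta is a fork here and eta is conditioned on, so the path is blocked at eta.
Path 6: theta ← eta → gamma ← tau ← nu → delta ← phi → rho
  eta is a fork here and eta is conditioned on, so the path is blocked at eta.
All paths are blocked; theta ⊥ rho | {eta, gamma, nu, phi} holds.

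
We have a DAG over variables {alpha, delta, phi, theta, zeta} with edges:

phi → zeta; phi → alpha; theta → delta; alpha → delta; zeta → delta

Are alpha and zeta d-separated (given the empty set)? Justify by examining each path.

2 paths connect alpha and zeta; each must be blocked for d-separation to hold:
Path 1: alpha → delta ← zeta
  delta is a collider here and neither delta nor any of its descendants is conditioned on, so the collider stays closed — the path is blocked at delta.
Path 2: alpha ← phi → zeta
  phi is a fork and phi is not conditioned on — no node blocks this path, so it is active.
Because an active path exists, alpha and zeta are not d-separated.

No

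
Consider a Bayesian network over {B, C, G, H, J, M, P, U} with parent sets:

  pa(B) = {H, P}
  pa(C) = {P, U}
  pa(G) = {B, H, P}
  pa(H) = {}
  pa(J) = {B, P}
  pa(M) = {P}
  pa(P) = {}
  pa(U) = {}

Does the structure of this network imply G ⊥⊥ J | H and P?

We examine all 6 paths between G and J:
Path 1: G ← P → J
  P is a fork here and P is conditioned on, so the path is blocked at P.
Path 2: G ← P → B → J
  P is a fork here and P is conditioned on, so the path is blocked at P.
Path 3: G ← B ← P → J
  P is a fork here and P is conditioned on, so the path is blocked at P.
Path 4: G ← B → J
  B is a fork and B is not conditioned on — no node blocks this path, so it is active.
Path 5: G ← H → B ← P → J
  H is a fork here and H is conditioned on, so the path is blocked at H.
Path 6: G ← H → B → J
  H is a fork here and H is conditioned on, so the path is blocked at H.
Because an active path exists, G and J are not d-separated.

No — G and J are not d-separated given {H, P}.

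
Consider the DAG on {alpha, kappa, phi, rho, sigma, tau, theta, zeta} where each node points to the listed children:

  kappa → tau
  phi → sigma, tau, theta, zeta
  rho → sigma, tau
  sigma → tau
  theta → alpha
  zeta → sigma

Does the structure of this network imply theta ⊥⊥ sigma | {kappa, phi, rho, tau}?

4 paths connect theta and sigma; each must be blocked for d-separation to hold:
  1. theta ← phi → sigma — phi:fork[blocks] ⇒ blocked
  2. theta ← phi → tau ← sigma — phi:fork[blocks]; tau:collider[open] ⇒ blocked
  3. theta ← phi → tau ← rho → sigma — phi:fork[blocks]; tau:collider[open]; rho:fork[blocks] ⇒ blocked
  4. theta ← phi → zeta → sigma — phi:fork[blocks]; zeta:chain[open] ⇒ blocked
Every path is blocked, so theta and sigma are d-separated given {kappa, phi, rho, tau}.

Yes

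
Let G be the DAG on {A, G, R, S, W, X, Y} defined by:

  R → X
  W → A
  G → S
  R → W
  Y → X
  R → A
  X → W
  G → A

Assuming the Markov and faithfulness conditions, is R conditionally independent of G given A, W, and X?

No

Enumerating the 3 paths from R to G and testing each for blocking by {A, W, X}:
Path 1: R → W → A ← G
  W is a chain here and W is conditioned on, so the path is blocked at W.
Path 2: R → X → W → A ← G
  X is a chain here and X is conditioned on, so the path is blocked at X.
Path 3: R → A ← G
  A is a collider and A is conditioned on, which opens it — no node blocks this path, so it is active.
Because an active path exists, R and G are not d-separated.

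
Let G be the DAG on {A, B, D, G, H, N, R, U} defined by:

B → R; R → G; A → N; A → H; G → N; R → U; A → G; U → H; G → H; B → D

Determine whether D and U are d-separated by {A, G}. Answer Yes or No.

No — D and U are not d-separated given {A, G}.

4 paths connect D and U; each must be blocked for d-separation to hold:
  1. D ← B → R → U — B:fork[open]; R:chain[open] ⇒ active
  2. D ← B → R → G → N ← A → H ← U — B:fork[open]; R:chain[open]; G:chain[blocks]; N:collider[blocks]; A:fork[blocks]; H:collider[blocks] ⇒ blocked
  3. D ← B → R → G → H ← U — B:fork[open]; R:chain[open]; G:chain[blocks]; H:collider[blocks] ⇒ blocked
  4. D ← B → R → G ← A → H ← U — B:fork[open]; R:chain[open]; G:collider[open]; A:fork[blocks]; H:collider[blocks] ⇒ blocked
Since the path D ← B → R → U is active, D and U are not d-separated given {A, G}.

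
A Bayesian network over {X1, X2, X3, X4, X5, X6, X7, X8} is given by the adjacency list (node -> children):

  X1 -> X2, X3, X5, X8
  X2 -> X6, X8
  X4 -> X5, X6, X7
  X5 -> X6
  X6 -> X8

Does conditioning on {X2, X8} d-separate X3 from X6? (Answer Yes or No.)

We examine all 6 paths between X3 and X6:
  1. X3 ← X1 → X5 ← X4 → X6 — X1:fork[open]; X5:collider[open]; X4:fork[open] ⇒ active
  2. X3 ← X1 → X5 → X6 — X1:fork[open]; X5:chain[open] ⇒ active
  3. X3 ← X1 → X2 → X6 — X1:fork[open]; X2:chain[blocks] ⇒ blocked
  4. X3 ← X1 → X2 → X8 ← X6 — X1:fork[open]; X2:chain[blocks]; X8:collider[open] ⇒ blocked
  5. X3 ← X1 → X8 ← X2 → X6 — X1:fork[open]; X8:collider[open]; X2:fork[blocks] ⇒ blocked
  6. X3 ← X1 → X8 ← X6 — X1:fork[open]; X8:collider[open] ⇒ active
At least one path is unblocked, so d-separation fails.

No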